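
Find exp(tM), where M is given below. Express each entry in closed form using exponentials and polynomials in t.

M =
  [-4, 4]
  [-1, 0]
e^{tM} =
  [-2*t*exp(-2*t) + exp(-2*t), 4*t*exp(-2*t)]
  [-t*exp(-2*t), 2*t*exp(-2*t) + exp(-2*t)]

Strategy: write M = P · J · P⁻¹ where J is a Jordan canonical form, so e^{tM} = P · e^{tJ} · P⁻¹, and e^{tJ} can be computed block-by-block.

M has Jordan form
J =
  [-2,  1]
  [ 0, -2]
(up to reordering of blocks).

Per-block formulas:
  For a 2×2 Jordan block J_2(-2): exp(t · J_2(-2)) = e^(-2t)·(I + t·N), where N is the 2×2 nilpotent shift.

After assembling e^{tJ} and conjugating by P, we get:

e^{tM} =
  [-2*t*exp(-2*t) + exp(-2*t), 4*t*exp(-2*t)]
  [-t*exp(-2*t), 2*t*exp(-2*t) + exp(-2*t)]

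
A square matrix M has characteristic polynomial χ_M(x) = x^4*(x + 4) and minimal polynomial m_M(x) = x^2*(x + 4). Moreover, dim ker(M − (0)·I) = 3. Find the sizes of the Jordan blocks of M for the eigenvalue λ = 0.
Block sizes for λ = 0: [2, 1, 1]

Step 1 — from the characteristic polynomial, algebraic multiplicity of λ = 0 is 4. From dim ker(M − (0)·I) = 3, there are exactly 3 Jordan blocks for λ = 0.
Step 2 — from the minimal polynomial, the factor (x − 0)^2 tells us the largest block for λ = 0 has size 2.
Step 3 — with total size 4, 3 blocks, and largest block 2, the block sizes (in nonincreasing order) are [2, 1, 1].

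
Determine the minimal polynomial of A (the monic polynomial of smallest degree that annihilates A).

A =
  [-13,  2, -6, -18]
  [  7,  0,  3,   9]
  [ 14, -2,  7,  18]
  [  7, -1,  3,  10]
x^2 - 2*x + 1

The characteristic polynomial is χ_A(x) = (x - 1)^4, so the eigenvalues are known. The minimal polynomial is
  m_A(x) = Π_λ (x − λ)^{k_λ}
where k_λ is the size of the *largest* Jordan block for λ (equivalently, the smallest k with (A − λI)^k v = 0 for every generalised eigenvector v of λ).

  λ = 1: largest Jordan block has size 2, contributing (x − 1)^2

So m_A(x) = (x - 1)^2 = x^2 - 2*x + 1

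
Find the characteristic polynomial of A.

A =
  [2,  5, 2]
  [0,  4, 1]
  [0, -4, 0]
x^3 - 6*x^2 + 12*x - 8

Expanding det(x·I − A) (e.g. by cofactor expansion or by noting that A is similar to its Jordan form J, which has the same characteristic polynomial as A) gives
  χ_A(x) = x^3 - 6*x^2 + 12*x - 8
which factors as (x - 2)^3. The eigenvalues (with algebraic multiplicities) are λ = 2 with multiplicity 3.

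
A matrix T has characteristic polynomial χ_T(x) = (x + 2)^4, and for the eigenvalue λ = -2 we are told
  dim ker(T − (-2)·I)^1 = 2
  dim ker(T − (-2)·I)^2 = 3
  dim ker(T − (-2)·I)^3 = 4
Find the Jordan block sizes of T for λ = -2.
Block sizes for λ = -2: [3, 1]

From the dimensions of kernels of powers, the number of Jordan blocks of size at least j is d_j − d_{j−1} where d_j = dim ker(N^j) (with d_0 = 0). Computing the differences gives [2, 1, 1].
The number of blocks of size exactly k is (#blocks of size ≥ k) − (#blocks of size ≥ k + 1), so the partition is: 1 block(s) of size 1, 1 block(s) of size 3.
In nonincreasing order the block sizes are [3, 1].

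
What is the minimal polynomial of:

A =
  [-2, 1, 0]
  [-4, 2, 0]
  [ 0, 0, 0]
x^2

The characteristic polynomial is χ_A(x) = x^3, so the eigenvalues are known. The minimal polynomial is
  m_A(x) = Π_λ (x − λ)^{k_λ}
where k_λ is the size of the *largest* Jordan block for λ (equivalently, the smallest k with (A − λI)^k v = 0 for every generalised eigenvector v of λ).

  λ = 0: largest Jordan block has size 2, contributing (x − 0)^2

So m_A(x) = x^2 = x^2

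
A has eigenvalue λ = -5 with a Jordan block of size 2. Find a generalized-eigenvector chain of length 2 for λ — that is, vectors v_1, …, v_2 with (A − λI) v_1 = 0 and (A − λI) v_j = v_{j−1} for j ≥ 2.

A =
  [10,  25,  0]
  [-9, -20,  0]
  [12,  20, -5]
A Jordan chain for λ = -5 of length 2:
v_1 = (15, -9, 12)ᵀ
v_2 = (1, 0, 0)ᵀ

Let N = A − (-5)·I. We want v_2 with N^2 v_2 = 0 but N^1 v_2 ≠ 0; then v_{j-1} := N · v_j for j = 2, …, 2.

Pick v_2 = (1, 0, 0)ᵀ.
Then v_1 = N · v_2 = (15, -9, 12)ᵀ.

Sanity check: (A − (-5)·I) v_1 = (0, 0, 0)ᵀ = 0. ✓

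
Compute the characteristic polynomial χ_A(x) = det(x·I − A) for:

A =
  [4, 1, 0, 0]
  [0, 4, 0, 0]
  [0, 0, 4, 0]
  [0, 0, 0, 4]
x^4 - 16*x^3 + 96*x^2 - 256*x + 256

Expanding det(x·I − A) (e.g. by cofactor expansion or by noting that A is similar to its Jordan form J, which has the same characteristic polynomial as A) gives
  χ_A(x) = x^4 - 16*x^3 + 96*x^2 - 256*x + 256
which factors as (x - 4)^4. The eigenvalues (with algebraic multiplicities) are λ = 4 with multiplicity 4.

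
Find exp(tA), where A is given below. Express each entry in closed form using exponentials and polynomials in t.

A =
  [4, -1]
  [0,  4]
e^{tA} =
  [exp(4*t), -t*exp(4*t)]
  [0, exp(4*t)]

Strategy: write A = P · J · P⁻¹ where J is a Jordan canonical form, so e^{tA} = P · e^{tJ} · P⁻¹, and e^{tJ} can be computed block-by-block.

A has Jordan form
J =
  [4, 1]
  [0, 4]
(up to reordering of blocks).

Per-block formulas:
  For a 2×2 Jordan block J_2(4): exp(t · J_2(4)) = e^(4t)·(I + t·N), where N is the 2×2 nilpotent shift.

After assembling e^{tJ} and conjugating by P, we get:

e^{tA} =
  [exp(4*t), -t*exp(4*t)]
  [0, exp(4*t)]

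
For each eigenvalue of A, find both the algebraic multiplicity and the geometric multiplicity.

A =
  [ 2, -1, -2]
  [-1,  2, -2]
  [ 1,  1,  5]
λ = 3: alg = 3, geom = 2

Step 1 — factor the characteristic polynomial to read off the algebraic multiplicities:
  χ_A(x) = (x - 3)^3

Step 2 — compute geometric multiplicities via the rank-nullity identity g(λ) = n − rank(A − λI):
  rank(A − (3)·I) = 1, so dim ker(A − (3)·I) = n − 1 = 2

Summary:
  λ = 3: algebraic multiplicity = 3, geometric multiplicity = 2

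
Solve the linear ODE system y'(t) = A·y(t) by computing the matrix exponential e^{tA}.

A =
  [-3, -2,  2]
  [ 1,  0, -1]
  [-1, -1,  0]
e^{tA} =
  [-2*t*exp(-t) + exp(-t), -2*t*exp(-t), 2*t*exp(-t)]
  [t*exp(-t), t*exp(-t) + exp(-t), -t*exp(-t)]
  [-t*exp(-t), -t*exp(-t), t*exp(-t) + exp(-t)]

Strategy: write A = P · J · P⁻¹ where J is a Jordan canonical form, so e^{tA} = P · e^{tJ} · P⁻¹, and e^{tJ} can be computed block-by-block.

A has Jordan form
J =
  [-1,  1,  0]
  [ 0, -1,  0]
  [ 0,  0, -1]
(up to reordering of blocks).

Per-block formulas:
  For a 1×1 block at λ = -1: exp(t · [-1]) = [e^(-1t)].
  For a 2×2 Jordan block J_2(-1): exp(t · J_2(-1)) = e^(-1t)·(I + t·N), where N is the 2×2 nilpotent shift.

After assembling e^{tJ} and conjugating by P, we get:

e^{tA} =
  [-2*t*exp(-t) + exp(-t), -2*t*exp(-t), 2*t*exp(-t)]
  [t*exp(-t), t*exp(-t) + exp(-t), -t*exp(-t)]
  [-t*exp(-t), -t*exp(-t), t*exp(-t) + exp(-t)]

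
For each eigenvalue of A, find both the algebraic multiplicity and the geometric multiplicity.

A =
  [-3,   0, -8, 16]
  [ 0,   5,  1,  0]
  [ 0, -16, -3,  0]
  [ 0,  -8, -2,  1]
λ = -3: alg = 1, geom = 1; λ = 1: alg = 3, geom = 2

Step 1 — factor the characteristic polynomial to read off the algebraic multiplicities:
  χ_A(x) = (x - 1)^3*(x + 3)

Step 2 — compute geometric multiplicities via the rank-nullity identity g(λ) = n − rank(A − λI):
  rank(A − (-3)·I) = 3, so dim ker(A − (-3)·I) = n − 3 = 1
  rank(A − (1)·I) = 2, so dim ker(A − (1)·I) = n − 2 = 2

Summary:
  λ = -3: algebraic multiplicity = 1, geometric multiplicity = 1
  λ = 1: algebraic multiplicity = 3, geometric multiplicity = 2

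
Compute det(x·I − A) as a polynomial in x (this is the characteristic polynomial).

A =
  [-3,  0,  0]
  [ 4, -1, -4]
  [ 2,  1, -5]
x^3 + 9*x^2 + 27*x + 27

Expanding det(x·I − A) (e.g. by cofactor expansion or by noting that A is similar to its Jordan form J, which has the same characteristic polynomial as A) gives
  χ_A(x) = x^3 + 9*x^2 + 27*x + 27
which factors as (x + 3)^3. The eigenvalues (with algebraic multiplicities) are λ = -3 with multiplicity 3.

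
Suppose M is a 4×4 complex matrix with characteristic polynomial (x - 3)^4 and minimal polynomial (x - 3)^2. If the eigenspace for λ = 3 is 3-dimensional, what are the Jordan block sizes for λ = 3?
Block sizes for λ = 3: [2, 1, 1]

Step 1 — from the characteristic polynomial, algebraic multiplicity of λ = 3 is 4. From dim ker(M − (3)·I) = 3, there are exactly 3 Jordan blocks for λ = 3.
Step 2 — from the minimal polynomial, the factor (x − 3)^2 tells us the largest block for λ = 3 has size 2.
Step 3 — with total size 4, 3 blocks, and largest block 2, the block sizes (in nonincreasing order) are [2, 1, 1].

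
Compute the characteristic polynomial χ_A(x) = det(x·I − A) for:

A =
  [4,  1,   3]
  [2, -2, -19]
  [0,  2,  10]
x^3 - 12*x^2 + 48*x - 64

Expanding det(x·I − A) (e.g. by cofactor expansion or by noting that A is similar to its Jordan form J, which has the same characteristic polynomial as A) gives
  χ_A(x) = x^3 - 12*x^2 + 48*x - 64
which factors as (x - 4)^3. The eigenvalues (with algebraic multiplicities) are λ = 4 with multiplicity 3.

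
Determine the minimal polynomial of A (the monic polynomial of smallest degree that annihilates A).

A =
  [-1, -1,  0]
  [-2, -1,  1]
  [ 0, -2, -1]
x^3 + 3*x^2 + 3*x + 1

The characteristic polynomial is χ_A(x) = (x + 1)^3, so the eigenvalues are known. The minimal polynomial is
  m_A(x) = Π_λ (x − λ)^{k_λ}
where k_λ is the size of the *largest* Jordan block for λ (equivalently, the smallest k with (A − λI)^k v = 0 for every generalised eigenvector v of λ).

  λ = -1: largest Jordan block has size 3, contributing (x + 1)^3

So m_A(x) = (x + 1)^3 = x^3 + 3*x^2 + 3*x + 1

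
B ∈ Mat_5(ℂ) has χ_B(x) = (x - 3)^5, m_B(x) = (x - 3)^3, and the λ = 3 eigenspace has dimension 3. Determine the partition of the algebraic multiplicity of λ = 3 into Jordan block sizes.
Block sizes for λ = 3: [3, 1, 1]

Step 1 — from the characteristic polynomial, algebraic multiplicity of λ = 3 is 5. From dim ker(B − (3)·I) = 3, there are exactly 3 Jordan blocks for λ = 3.
Step 2 — from the minimal polynomial, the factor (x − 3)^3 tells us the largest block for λ = 3 has size 3.
Step 3 — with total size 5, 3 blocks, and largest block 3, the block sizes (in nonincreasing order) are [3, 1, 1].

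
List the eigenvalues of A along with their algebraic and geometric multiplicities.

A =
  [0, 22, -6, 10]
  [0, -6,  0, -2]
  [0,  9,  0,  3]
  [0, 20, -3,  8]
λ = 0: alg = 2, geom = 2; λ = 1: alg = 2, geom = 1

Step 1 — factor the characteristic polynomial to read off the algebraic multiplicities:
  χ_A(x) = x^2*(x - 1)^2

Step 2 — compute geometric multiplicities via the rank-nullity identity g(λ) = n − rank(A − λI):
  rank(A − (0)·I) = 2, so dim ker(A − (0)·I) = n − 2 = 2
  rank(A − (1)·I) = 3, so dim ker(A − (1)·I) = n − 3 = 1

Summary:
  λ = 0: algebraic multiplicity = 2, geometric multiplicity = 2
  λ = 1: algebraic multiplicity = 2, geometric multiplicity = 1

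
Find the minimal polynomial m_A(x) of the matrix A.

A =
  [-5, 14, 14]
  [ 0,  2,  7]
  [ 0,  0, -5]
x^2 + 3*x - 10

The characteristic polynomial is χ_A(x) = (x - 2)*(x + 5)^2, so the eigenvalues are known. The minimal polynomial is
  m_A(x) = Π_λ (x − λ)^{k_λ}
where k_λ is the size of the *largest* Jordan block for λ (equivalently, the smallest k with (A − λI)^k v = 0 for every generalised eigenvector v of λ).

  λ = -5: largest Jordan block has size 1, contributing (x + 5)
  λ = 2: largest Jordan block has size 1, contributing (x − 2)

So m_A(x) = (x - 2)*(x + 5) = x^2 + 3*x - 10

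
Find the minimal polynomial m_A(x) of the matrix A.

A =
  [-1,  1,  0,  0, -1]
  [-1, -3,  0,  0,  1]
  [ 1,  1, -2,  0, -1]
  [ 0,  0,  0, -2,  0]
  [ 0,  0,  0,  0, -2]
x^2 + 4*x + 4

The characteristic polynomial is χ_A(x) = (x + 2)^5, so the eigenvalues are known. The minimal polynomial is
  m_A(x) = Π_λ (x − λ)^{k_λ}
where k_λ is the size of the *largest* Jordan block for λ (equivalently, the smallest k with (A − λI)^k v = 0 for every generalised eigenvector v of λ).

  λ = -2: largest Jordan block has size 2, contributing (x + 2)^2

So m_A(x) = (x + 2)^2 = x^2 + 4*x + 4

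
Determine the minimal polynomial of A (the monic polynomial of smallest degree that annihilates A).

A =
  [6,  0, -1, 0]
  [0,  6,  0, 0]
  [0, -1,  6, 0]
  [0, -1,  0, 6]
x^3 - 18*x^2 + 108*x - 216

The characteristic polynomial is χ_A(x) = (x - 6)^4, so the eigenvalues are known. The minimal polynomial is
  m_A(x) = Π_λ (x − λ)^{k_λ}
where k_λ is the size of the *largest* Jordan block for λ (equivalently, the smallest k with (A − λI)^k v = 0 for every generalised eigenvector v of λ).

  λ = 6: largest Jordan block has size 3, contributing (x − 6)^3

So m_A(x) = (x - 6)^3 = x^3 - 18*x^2 + 108*x - 216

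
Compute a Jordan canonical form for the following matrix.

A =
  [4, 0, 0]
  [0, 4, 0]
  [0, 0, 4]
J_1(4) ⊕ J_1(4) ⊕ J_1(4)

The characteristic polynomial is
  det(x·I − A) = x^3 - 12*x^2 + 48*x - 64 = (x - 4)^3

Eigenvalues and multiplicities (the geometric multiplicity of λ is n − rank(A − λI), which equals the number of Jordan blocks for λ):
  λ = 4: algebraic multiplicity = 3, geometric multiplicity = 3

Determining the block sizes for each eigenvalue:
  λ = 4: gm = am = 3, so every block has size 1 → block sizes [1, 1, 1]

Assembling the blocks gives a Jordan form
J =
  [4, 0, 0]
  [0, 4, 0]
  [0, 0, 4]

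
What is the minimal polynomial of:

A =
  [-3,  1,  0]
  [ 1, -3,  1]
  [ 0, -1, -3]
x^3 + 9*x^2 + 27*x + 27

The characteristic polynomial is χ_A(x) = (x + 3)^3, so the eigenvalues are known. The minimal polynomial is
  m_A(x) = Π_λ (x − λ)^{k_λ}
where k_λ is the size of the *largest* Jordan block for λ (equivalently, the smallest k with (A − λI)^k v = 0 for every generalised eigenvector v of λ).

  λ = -3: largest Jordan block has size 3, contributing (x + 3)^3

So m_A(x) = (x + 3)^3 = x^3 + 9*x^2 + 27*x + 27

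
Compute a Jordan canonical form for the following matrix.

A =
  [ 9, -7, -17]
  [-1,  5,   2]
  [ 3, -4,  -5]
J_3(3)

The characteristic polynomial is
  det(x·I − A) = x^3 - 9*x^2 + 27*x - 27 = (x - 3)^3

Eigenvalues and multiplicities (the geometric multiplicity of λ is n − rank(A − λI), which equals the number of Jordan blocks for λ):
  λ = 3: algebraic multiplicity = 3, geometric multiplicity = 1

Determining the block sizes for each eigenvalue:
  λ = 3: one block (gm = 1), so the single block has size am = 3 → block sizes [3]

Assembling the blocks gives a Jordan form
J =
  [3, 1, 0]
  [0, 3, 1]
  [0, 0, 3]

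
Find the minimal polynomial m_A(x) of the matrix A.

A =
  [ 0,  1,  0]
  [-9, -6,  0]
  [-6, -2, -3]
x^2 + 6*x + 9

The characteristic polynomial is χ_A(x) = (x + 3)^3, so the eigenvalues are known. The minimal polynomial is
  m_A(x) = Π_λ (x − λ)^{k_λ}
where k_λ is the size of the *largest* Jordan block for λ (equivalently, the smallest k with (A − λI)^k v = 0 for every generalised eigenvector v of λ).

  λ = -3: largest Jordan block has size 2, contributing (x + 3)^2

So m_A(x) = (x + 3)^2 = x^2 + 6*x + 9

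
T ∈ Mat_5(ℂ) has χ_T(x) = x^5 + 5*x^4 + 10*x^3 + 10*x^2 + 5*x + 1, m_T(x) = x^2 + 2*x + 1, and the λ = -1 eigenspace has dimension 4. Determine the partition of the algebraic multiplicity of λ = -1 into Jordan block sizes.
Block sizes for λ = -1: [2, 1, 1, 1]

Step 1 — from the characteristic polynomial, algebraic multiplicity of λ = -1 is 5. From dim ker(T − (-1)·I) = 4, there are exactly 4 Jordan blocks for λ = -1.
Step 2 — from the minimal polynomial, the factor (x + 1)^2 tells us the largest block for λ = -1 has size 2.
Step 3 — with total size 5, 4 blocks, and largest block 2, the block sizes (in nonincreasing order) are [2, 1, 1, 1].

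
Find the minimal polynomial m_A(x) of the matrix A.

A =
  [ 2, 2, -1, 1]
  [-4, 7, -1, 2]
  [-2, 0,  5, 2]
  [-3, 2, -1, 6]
x^2 - 10*x + 25

The characteristic polynomial is χ_A(x) = (x - 5)^4, so the eigenvalues are known. The minimal polynomial is
  m_A(x) = Π_λ (x − λ)^{k_λ}
where k_λ is the size of the *largest* Jordan block for λ (equivalently, the smallest k with (A − λI)^k v = 0 for every generalised eigenvector v of λ).

  λ = 5: largest Jordan block has size 2, contributing (x − 5)^2

So m_A(x) = (x - 5)^2 = x^2 - 10*x + 25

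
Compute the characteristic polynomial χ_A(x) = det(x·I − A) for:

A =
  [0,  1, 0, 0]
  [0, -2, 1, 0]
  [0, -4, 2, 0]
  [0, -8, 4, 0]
x^4

Expanding det(x·I − A) (e.g. by cofactor expansion or by noting that A is similar to its Jordan form J, which has the same characteristic polynomial as A) gives
  χ_A(x) = x^4
which factors as x^4. The eigenvalues (with algebraic multiplicities) are λ = 0 with multiplicity 4.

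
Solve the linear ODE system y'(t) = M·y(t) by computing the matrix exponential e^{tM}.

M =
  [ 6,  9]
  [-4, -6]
e^{tM} =
  [6*t + 1, 9*t]
  [-4*t, 1 - 6*t]

Strategy: write M = P · J · P⁻¹ where J is a Jordan canonical form, so e^{tM} = P · e^{tJ} · P⁻¹, and e^{tJ} can be computed block-by-block.

M has Jordan form
J =
  [0, 1]
  [0, 0]
(up to reordering of blocks).

Per-block formulas:
  For a 2×2 Jordan block J_2(0): exp(t · J_2(0)) = e^(0t)·(I + t·N), where N is the 2×2 nilpotent shift.

After assembling e^{tJ} and conjugating by P, we get:

e^{tM} =
  [6*t + 1, 9*t]
  [-4*t, 1 - 6*t]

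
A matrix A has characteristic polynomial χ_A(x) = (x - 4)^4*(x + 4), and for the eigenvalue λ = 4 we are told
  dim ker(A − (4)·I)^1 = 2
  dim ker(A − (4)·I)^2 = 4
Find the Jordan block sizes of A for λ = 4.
Block sizes for λ = 4: [2, 2]

From the dimensions of kernels of powers, the number of Jordan blocks of size at least j is d_j − d_{j−1} where d_j = dim ker(N^j) (with d_0 = 0). Computing the differences gives [2, 2].
The number of blocks of size exactly k is (#blocks of size ≥ k) − (#blocks of size ≥ k + 1), so the partition is: 2 block(s) of size 2.
In nonincreasing order the block sizes are [2, 2].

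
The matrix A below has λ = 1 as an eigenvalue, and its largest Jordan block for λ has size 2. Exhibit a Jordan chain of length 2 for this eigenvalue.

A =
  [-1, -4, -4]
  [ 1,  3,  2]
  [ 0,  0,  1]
A Jordan chain for λ = 1 of length 2:
v_1 = (-2, 1, 0)ᵀ
v_2 = (1, 0, 0)ᵀ

Let N = A − (1)·I. We want v_2 with N^2 v_2 = 0 but N^1 v_2 ≠ 0; then v_{j-1} := N · v_j for j = 2, …, 2.

Pick v_2 = (1, 0, 0)ᵀ.
Then v_1 = N · v_2 = (-2, 1, 0)ᵀ.

Sanity check: (A − (1)·I) v_1 = (0, 0, 0)ᵀ = 0. ✓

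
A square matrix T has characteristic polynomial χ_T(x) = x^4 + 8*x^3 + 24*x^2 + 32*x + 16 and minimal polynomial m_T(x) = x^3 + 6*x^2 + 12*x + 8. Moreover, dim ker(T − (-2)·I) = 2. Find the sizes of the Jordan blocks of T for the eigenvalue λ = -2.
Block sizes for λ = -2: [3, 1]

Step 1 — from the characteristic polynomial, algebraic multiplicity of λ = -2 is 4. From dim ker(T − (-2)·I) = 2, there are exactly 2 Jordan blocks for λ = -2.
Step 2 — from the minimal polynomial, the factor (x + 2)^3 tells us the largest block for λ = -2 has size 3.
Step 3 — with total size 4, 2 blocks, and largest block 3, the block sizes (in nonincreasing order) are [3, 1].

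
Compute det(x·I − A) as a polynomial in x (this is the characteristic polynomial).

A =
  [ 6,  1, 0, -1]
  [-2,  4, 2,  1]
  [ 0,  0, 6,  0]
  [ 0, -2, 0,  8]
x^4 - 24*x^3 + 216*x^2 - 864*x + 1296

Expanding det(x·I − A) (e.g. by cofactor expansion or by noting that A is similar to its Jordan form J, which has the same characteristic polynomial as A) gives
  χ_A(x) = x^4 - 24*x^3 + 216*x^2 - 864*x + 1296
which factors as (x - 6)^4. The eigenvalues (with algebraic multiplicities) are λ = 6 with multiplicity 4.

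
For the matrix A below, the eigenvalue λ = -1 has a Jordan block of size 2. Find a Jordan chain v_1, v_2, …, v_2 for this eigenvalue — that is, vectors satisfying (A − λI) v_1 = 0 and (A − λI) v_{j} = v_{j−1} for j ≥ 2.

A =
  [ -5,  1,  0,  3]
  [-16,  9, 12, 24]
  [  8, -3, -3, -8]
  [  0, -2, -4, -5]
A Jordan chain for λ = -1 of length 2:
v_1 = (-4, -16, 8, 0)ᵀ
v_2 = (1, 0, 0, 0)ᵀ

Let N = A − (-1)·I. We want v_2 with N^2 v_2 = 0 but N^1 v_2 ≠ 0; then v_{j-1} := N · v_j for j = 2, …, 2.

Pick v_2 = (1, 0, 0, 0)ᵀ.
Then v_1 = N · v_2 = (-4, -16, 8, 0)ᵀ.

Sanity check: (A − (-1)·I) v_1 = (0, 0, 0, 0)ᵀ = 0. ✓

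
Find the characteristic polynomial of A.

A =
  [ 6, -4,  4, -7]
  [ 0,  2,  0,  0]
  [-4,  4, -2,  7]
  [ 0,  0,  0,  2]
x^4 - 8*x^3 + 24*x^2 - 32*x + 16

Expanding det(x·I − A) (e.g. by cofactor expansion or by noting that A is similar to its Jordan form J, which has the same characteristic polynomial as A) gives
  χ_A(x) = x^4 - 8*x^3 + 24*x^2 - 32*x + 16
which factors as (x - 2)^4. The eigenvalues (with algebraic multiplicities) are λ = 2 with multiplicity 4.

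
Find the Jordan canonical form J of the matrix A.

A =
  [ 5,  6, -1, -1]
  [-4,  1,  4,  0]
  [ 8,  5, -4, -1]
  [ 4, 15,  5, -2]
J_2(-1) ⊕ J_2(1)

The characteristic polynomial is
  det(x·I − A) = x^4 - 2*x^2 + 1 = (x - 1)^2*(x + 1)^2

Eigenvalues and multiplicities (the geometric multiplicity of λ is n − rank(A − λI), which equals the number of Jordan blocks for λ):
  λ = -1: algebraic multiplicity = 2, geometric multiplicity = 1
  λ = 1: algebraic multiplicity = 2, geometric multiplicity = 1

Determining the block sizes for each eigenvalue:
  λ = -1: one block (gm = 1), so the single block has size am = 2 → block sizes [2]
  λ = 1: one block (gm = 1), so the single block has size am = 2 → block sizes [2]

Assembling the blocks gives a Jordan form
J =
  [-1,  1, 0, 0]
  [ 0, -1, 0, 0]
  [ 0,  0, 1, 1]
  [ 0,  0, 0, 1]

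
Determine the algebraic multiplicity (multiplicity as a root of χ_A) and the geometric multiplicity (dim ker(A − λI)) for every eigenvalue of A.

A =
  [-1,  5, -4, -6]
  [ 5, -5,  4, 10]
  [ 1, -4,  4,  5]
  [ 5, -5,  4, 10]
λ = 0: alg = 2, geom = 1; λ = 4: alg = 2, geom = 1

Step 1 — factor the characteristic polynomial to read off the algebraic multiplicities:
  χ_A(x) = x^2*(x - 4)^2

Step 2 — compute geometric multiplicities via the rank-nullity identity g(λ) = n − rank(A − λI):
  rank(A − (0)·I) = 3, so dim ker(A − (0)·I) = n − 3 = 1
  rank(A − (4)·I) = 3, so dim ker(A − (4)·I) = n − 3 = 1

Summary:
  λ = 0: algebraic multiplicity = 2, geometric multiplicity = 1
  λ = 4: algebraic multiplicity = 2, geometric multiplicity = 1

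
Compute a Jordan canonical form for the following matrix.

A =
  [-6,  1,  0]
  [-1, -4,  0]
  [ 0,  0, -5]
J_2(-5) ⊕ J_1(-5)

The characteristic polynomial is
  det(x·I − A) = x^3 + 15*x^2 + 75*x + 125 = (x + 5)^3

Eigenvalues and multiplicities (the geometric multiplicity of λ is n − rank(A − λI), which equals the number of Jordan blocks for λ):
  λ = -5: algebraic multiplicity = 3, geometric multiplicity = 2

Determining the block sizes for each eigenvalue:
  λ = -5: 2 blocks summing to 3 forces exactly one block of size 2 and the rest size 1 → block sizes [2, 1]

Assembling the blocks gives a Jordan form
J =
  [-5,  1,  0]
  [ 0, -5,  0]
  [ 0,  0, -5]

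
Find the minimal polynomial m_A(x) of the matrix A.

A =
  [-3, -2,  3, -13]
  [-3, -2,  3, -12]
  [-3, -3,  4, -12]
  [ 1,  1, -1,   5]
x^3 - 3*x^2 + 3*x - 1

The characteristic polynomial is χ_A(x) = (x - 1)^4, so the eigenvalues are known. The minimal polynomial is
  m_A(x) = Π_λ (x − λ)^{k_λ}
where k_λ is the size of the *largest* Jordan block for λ (equivalently, the smallest k with (A − λI)^k v = 0 for every generalised eigenvector v of λ).

  λ = 1: largest Jordan block has size 3, contributing (x − 1)^3

So m_A(x) = (x - 1)^3 = x^3 - 3*x^2 + 3*x - 1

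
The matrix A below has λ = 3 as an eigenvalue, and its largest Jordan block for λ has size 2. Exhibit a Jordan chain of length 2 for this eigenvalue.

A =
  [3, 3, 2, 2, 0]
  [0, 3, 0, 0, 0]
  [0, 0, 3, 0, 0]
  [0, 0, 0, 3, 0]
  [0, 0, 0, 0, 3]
A Jordan chain for λ = 3 of length 2:
v_1 = (3, 0, 0, 0, 0)ᵀ
v_2 = (0, 1, 0, 0, 0)ᵀ

Let N = A − (3)·I. We want v_2 with N^2 v_2 = 0 but N^1 v_2 ≠ 0; then v_{j-1} := N · v_j for j = 2, …, 2.

Pick v_2 = (0, 1, 0, 0, 0)ᵀ.
Then v_1 = N · v_2 = (3, 0, 0, 0, 0)ᵀ.

Sanity check: (A − (3)·I) v_1 = (0, 0, 0, 0, 0)ᵀ = 0. ✓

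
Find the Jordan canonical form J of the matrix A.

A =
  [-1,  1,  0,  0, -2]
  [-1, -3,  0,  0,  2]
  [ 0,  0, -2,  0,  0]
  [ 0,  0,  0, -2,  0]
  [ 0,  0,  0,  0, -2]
J_2(-2) ⊕ J_1(-2) ⊕ J_1(-2) ⊕ J_1(-2)

The characteristic polynomial is
  det(x·I − A) = x^5 + 10*x^4 + 40*x^3 + 80*x^2 + 80*x + 32 = (x + 2)^5

Eigenvalues and multiplicities (the geometric multiplicity of λ is n − rank(A − λI), which equals the number of Jordan blocks for λ):
  λ = -2: algebraic multiplicity = 5, geometric multiplicity = 4

Determining the block sizes for each eigenvalue:
  λ = -2: 4 blocks summing to 5 forces exactly one block of size 2 and the rest size 1 → block sizes [2, 1, 1, 1]

Assembling the blocks gives a Jordan form
J =
  [-2,  1,  0,  0,  0]
  [ 0, -2,  0,  0,  0]
  [ 0,  0, -2,  0,  0]
  [ 0,  0,  0, -2,  0]
  [ 0,  0,  0,  0, -2]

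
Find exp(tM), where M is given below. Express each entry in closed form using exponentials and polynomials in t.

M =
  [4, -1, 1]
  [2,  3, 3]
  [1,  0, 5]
e^{tM} =
  [-t^2*exp(4*t)/2 + exp(4*t), t^2*exp(4*t)/2 - t*exp(4*t), -t^2*exp(4*t) + t*exp(4*t)]
  [t^2*exp(4*t)/2 + 2*t*exp(4*t), -t^2*exp(4*t)/2 - t*exp(4*t) + exp(4*t), t^2*exp(4*t) + 3*t*exp(4*t)]
  [t^2*exp(4*t)/2 + t*exp(4*t), -t^2*exp(4*t)/2, t^2*exp(4*t) + t*exp(4*t) + exp(4*t)]

Strategy: write M = P · J · P⁻¹ where J is a Jordan canonical form, so e^{tM} = P · e^{tJ} · P⁻¹, and e^{tJ} can be computed block-by-block.

M has Jordan form
J =
  [4, 1, 0]
  [0, 4, 1]
  [0, 0, 4]
(up to reordering of blocks).

Per-block formulas:
  For a 3×3 Jordan block J_3(4): exp(t · J_3(4)) = e^(4t)·(I + t·N + (t^2/2)·N^2), where N is the 3×3 nilpotent shift.

After assembling e^{tJ} and conjugating by P, we get:

e^{tM} =
  [-t^2*exp(4*t)/2 + exp(4*t), t^2*exp(4*t)/2 - t*exp(4*t), -t^2*exp(4*t) + t*exp(4*t)]
  [t^2*exp(4*t)/2 + 2*t*exp(4*t), -t^2*exp(4*t)/2 - t*exp(4*t) + exp(4*t), t^2*exp(4*t) + 3*t*exp(4*t)]
  [t^2*exp(4*t)/2 + t*exp(4*t), -t^2*exp(4*t)/2, t^2*exp(4*t) + t*exp(4*t) + exp(4*t)]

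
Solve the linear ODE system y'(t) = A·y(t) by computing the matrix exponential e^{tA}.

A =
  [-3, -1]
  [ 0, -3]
e^{tA} =
  [exp(-3*t), -t*exp(-3*t)]
  [0, exp(-3*t)]

Strategy: write A = P · J · P⁻¹ where J is a Jordan canonical form, so e^{tA} = P · e^{tJ} · P⁻¹, and e^{tJ} can be computed block-by-block.

A has Jordan form
J =
  [-3,  1]
  [ 0, -3]
(up to reordering of blocks).

Per-block formulas:
  For a 2×2 Jordan block J_2(-3): exp(t · J_2(-3)) = e^(-3t)·(I + t·N), where N is the 2×2 nilpotent shift.

After assembling e^{tJ} and conjugating by P, we get:

e^{tA} =
  [exp(-3*t), -t*exp(-3*t)]
  [0, exp(-3*t)]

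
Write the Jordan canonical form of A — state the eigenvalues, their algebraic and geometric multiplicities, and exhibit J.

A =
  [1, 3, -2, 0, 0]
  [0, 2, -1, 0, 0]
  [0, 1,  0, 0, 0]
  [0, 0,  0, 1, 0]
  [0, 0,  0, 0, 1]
J_3(1) ⊕ J_1(1) ⊕ J_1(1)

The characteristic polynomial is
  det(x·I − A) = x^5 - 5*x^4 + 10*x^3 - 10*x^2 + 5*x - 1 = (x - 1)^5

Eigenvalues and multiplicities (the geometric multiplicity of λ is n − rank(A − λI), which equals the number of Jordan blocks for λ):
  λ = 1: algebraic multiplicity = 5, geometric multiplicity = 3

Determining the block sizes for each eigenvalue:
  λ = 1: with am = 5 and gm = 3, the partition is not yet determined (e.g. several partitions of 5 into 3 parts exist). Let N = A − (1)·I. Computing rank(N^1) = 2, rank(N^2) = 1, rank(N^3) = 0; the number of blocks of size ≥ j is rank(N^{j−1}) − rank(N^j), giving [3, 1, 1]. So we have 1 block(s) of size 3, 2 block(s) of size 1 → block sizes [3, 1, 1]

Assembling the blocks gives a Jordan form
J =
  [1, 1, 0, 0, 0]
  [0, 1, 1, 0, 0]
  [0, 0, 1, 0, 0]
  [0, 0, 0, 1, 0]
  [0, 0, 0, 0, 1]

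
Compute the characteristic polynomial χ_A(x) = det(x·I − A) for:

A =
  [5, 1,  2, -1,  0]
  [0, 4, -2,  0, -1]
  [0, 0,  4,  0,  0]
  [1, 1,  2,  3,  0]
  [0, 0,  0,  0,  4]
x^5 - 20*x^4 + 160*x^3 - 640*x^2 + 1280*x - 1024

Expanding det(x·I − A) (e.g. by cofactor expansion or by noting that A is similar to its Jordan form J, which has the same characteristic polynomial as A) gives
  χ_A(x) = x^5 - 20*x^4 + 160*x^3 - 640*x^2 + 1280*x - 1024
which factors as (x - 4)^5. The eigenvalues (with algebraic multiplicities) are λ = 4 with multiplicity 5.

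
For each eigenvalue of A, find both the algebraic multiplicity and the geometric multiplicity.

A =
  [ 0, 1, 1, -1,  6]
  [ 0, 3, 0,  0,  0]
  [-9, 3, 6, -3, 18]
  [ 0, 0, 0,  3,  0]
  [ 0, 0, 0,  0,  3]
λ = 3: alg = 5, geom = 4

Step 1 — factor the characteristic polynomial to read off the algebraic multiplicities:
  χ_A(x) = (x - 3)^5

Step 2 — compute geometric multiplicities via the rank-nullity identity g(λ) = n − rank(A − λI):
  rank(A − (3)·I) = 1, so dim ker(A − (3)·I) = n − 1 = 4

Summary:
  λ = 3: algebraic multiplicity = 5, geometric multiplicity = 4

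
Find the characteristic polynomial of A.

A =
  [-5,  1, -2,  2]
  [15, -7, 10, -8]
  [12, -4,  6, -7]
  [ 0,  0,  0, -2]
x^4 + 8*x^3 + 24*x^2 + 32*x + 16

Expanding det(x·I − A) (e.g. by cofactor expansion or by noting that A is similar to its Jordan form J, which has the same characteristic polynomial as A) gives
  χ_A(x) = x^4 + 8*x^3 + 24*x^2 + 32*x + 16
which factors as (x + 2)^4. The eigenvalues (with algebraic multiplicities) are λ = -2 with multiplicity 4.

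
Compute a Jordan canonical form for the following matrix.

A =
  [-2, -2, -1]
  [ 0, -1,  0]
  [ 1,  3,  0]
J_3(-1)

The characteristic polynomial is
  det(x·I − A) = x^3 + 3*x^2 + 3*x + 1 = (x + 1)^3

Eigenvalues and multiplicities (the geometric multiplicity of λ is n − rank(A − λI), which equals the number of Jordan blocks for λ):
  λ = -1: algebraic multiplicity = 3, geometric multiplicity = 1

Determining the block sizes for each eigenvalue:
  λ = -1: one block (gm = 1), so the single block has size am = 3 → block sizes [3]

Assembling the blocks gives a Jordan form
J =
  [-1,  1,  0]
  [ 0, -1,  1]
  [ 0,  0, -1]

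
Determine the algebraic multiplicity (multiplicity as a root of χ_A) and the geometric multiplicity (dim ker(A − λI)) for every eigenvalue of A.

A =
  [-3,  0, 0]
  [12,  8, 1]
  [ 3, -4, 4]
λ = -3: alg = 1, geom = 1; λ = 6: alg = 2, geom = 1

Step 1 — factor the characteristic polynomial to read off the algebraic multiplicities:
  χ_A(x) = (x - 6)^2*(x + 3)

Step 2 — compute geometric multiplicities via the rank-nullity identity g(λ) = n − rank(A − λI):
  rank(A − (-3)·I) = 2, so dim ker(A − (-3)·I) = n − 2 = 1
  rank(A − (6)·I) = 2, so dim ker(A − (6)·I) = n − 2 = 1

Summary:
  λ = -3: algebraic multiplicity = 1, geometric multiplicity = 1
  λ = 6: algebraic multiplicity = 2, geometric multiplicity = 1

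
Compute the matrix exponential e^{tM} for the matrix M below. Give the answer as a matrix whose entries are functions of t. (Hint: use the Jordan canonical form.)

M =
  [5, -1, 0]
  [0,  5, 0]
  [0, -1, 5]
e^{tM} =
  [exp(5*t), -t*exp(5*t), 0]
  [0, exp(5*t), 0]
  [0, -t*exp(5*t), exp(5*t)]

Strategy: write M = P · J · P⁻¹ where J is a Jordan canonical form, so e^{tM} = P · e^{tJ} · P⁻¹, and e^{tJ} can be computed block-by-block.

M has Jordan form
J =
  [5, 1, 0]
  [0, 5, 0]
  [0, 0, 5]
(up to reordering of blocks).

Per-block formulas:
  For a 2×2 Jordan block J_2(5): exp(t · J_2(5)) = e^(5t)·(I + t·N), where N is the 2×2 nilpotent shift.
  For a 1×1 block at λ = 5: exp(t · [5]) = [e^(5t)].

After assembling e^{tJ} and conjugating by P, we get:

e^{tM} =
  [exp(5*t), -t*exp(5*t), 0]
  [0, exp(5*t), 0]
  [0, -t*exp(5*t), exp(5*t)]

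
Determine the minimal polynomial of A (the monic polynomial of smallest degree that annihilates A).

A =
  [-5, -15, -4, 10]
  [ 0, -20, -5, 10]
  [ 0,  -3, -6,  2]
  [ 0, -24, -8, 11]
x^3 + 15*x^2 + 75*x + 125

The characteristic polynomial is χ_A(x) = (x + 5)^4, so the eigenvalues are known. The minimal polynomial is
  m_A(x) = Π_λ (x − λ)^{k_λ}
where k_λ is the size of the *largest* Jordan block for λ (equivalently, the smallest k with (A − λI)^k v = 0 for every generalised eigenvector v of λ).

  λ = -5: largest Jordan block has size 3, contributing (x + 5)^3

So m_A(x) = (x + 5)^3 = x^3 + 15*x^2 + 75*x + 125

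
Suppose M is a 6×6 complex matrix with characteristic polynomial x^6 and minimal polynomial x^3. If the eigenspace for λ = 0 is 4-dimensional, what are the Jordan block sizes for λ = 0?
Block sizes for λ = 0: [3, 1, 1, 1]

Step 1 — from the characteristic polynomial, algebraic multiplicity of λ = 0 is 6. From dim ker(M − (0)·I) = 4, there are exactly 4 Jordan blocks for λ = 0.
Step 2 — from the minimal polynomial, the factor (x − 0)^3 tells us the largest block for λ = 0 has size 3.
Step 3 — with total size 6, 4 blocks, and largest block 3, the block sizes (in nonincreasing order) are [3, 1, 1, 1].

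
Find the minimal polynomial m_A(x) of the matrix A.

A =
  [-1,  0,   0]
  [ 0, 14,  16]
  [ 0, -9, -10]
x^3 - 3*x^2 + 4

The characteristic polynomial is χ_A(x) = (x - 2)^2*(x + 1), so the eigenvalues are known. The minimal polynomial is
  m_A(x) = Π_λ (x − λ)^{k_λ}
where k_λ is the size of the *largest* Jordan block for λ (equivalently, the smallest k with (A − λI)^k v = 0 for every generalised eigenvector v of λ).

  λ = -1: largest Jordan block has size 1, contributing (x + 1)
  λ = 2: largest Jordan block has size 2, contributing (x − 2)^2

So m_A(x) = (x - 2)^2*(x + 1) = x^3 - 3*x^2 + 4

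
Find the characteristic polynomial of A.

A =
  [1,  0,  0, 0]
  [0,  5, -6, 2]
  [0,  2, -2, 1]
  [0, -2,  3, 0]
x^4 - 4*x^3 + 6*x^2 - 4*x + 1

Expanding det(x·I − A) (e.g. by cofactor expansion or by noting that A is similar to its Jordan form J, which has the same characteristic polynomial as A) gives
  χ_A(x) = x^4 - 4*x^3 + 6*x^2 - 4*x + 1
which factors as (x - 1)^4. The eigenvalues (with algebraic multiplicities) are λ = 1 with multiplicity 4.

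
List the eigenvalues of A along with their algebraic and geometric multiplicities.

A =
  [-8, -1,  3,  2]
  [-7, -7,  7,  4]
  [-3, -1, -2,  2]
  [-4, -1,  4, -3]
λ = -5: alg = 4, geom = 2

Step 1 — factor the characteristic polynomial to read off the algebraic multiplicities:
  χ_A(x) = (x + 5)^4

Step 2 — compute geometric multiplicities via the rank-nullity identity g(λ) = n − rank(A − λI):
  rank(A − (-5)·I) = 2, so dim ker(A − (-5)·I) = n − 2 = 2

Summary:
  λ = -5: algebraic multiplicity = 4, geometric multiplicity = 2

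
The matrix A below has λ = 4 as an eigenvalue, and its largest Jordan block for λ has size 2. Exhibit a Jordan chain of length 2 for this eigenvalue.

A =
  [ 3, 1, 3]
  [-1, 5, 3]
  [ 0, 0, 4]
A Jordan chain for λ = 4 of length 2:
v_1 = (-1, -1, 0)ᵀ
v_2 = (1, 0, 0)ᵀ

Let N = A − (4)·I. We want v_2 with N^2 v_2 = 0 but N^1 v_2 ≠ 0; then v_{j-1} := N · v_j for j = 2, …, 2.

Pick v_2 = (1, 0, 0)ᵀ.
Then v_1 = N · v_2 = (-1, -1, 0)ᵀ.

Sanity check: (A − (4)·I) v_1 = (0, 0, 0)ᵀ = 0. ✓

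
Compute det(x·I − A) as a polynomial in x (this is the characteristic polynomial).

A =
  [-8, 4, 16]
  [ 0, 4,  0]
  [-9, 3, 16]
x^3 - 12*x^2 + 48*x - 64

Expanding det(x·I − A) (e.g. by cofactor expansion or by noting that A is similar to its Jordan form J, which has the same characteristic polynomial as A) gives
  χ_A(x) = x^3 - 12*x^2 + 48*x - 64
which factors as (x - 4)^3. The eigenvalues (with algebraic multiplicities) are λ = 4 with multiplicity 3.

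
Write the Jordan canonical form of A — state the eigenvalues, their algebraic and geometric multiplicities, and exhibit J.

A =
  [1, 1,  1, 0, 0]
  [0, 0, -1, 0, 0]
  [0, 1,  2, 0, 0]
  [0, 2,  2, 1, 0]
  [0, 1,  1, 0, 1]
J_2(1) ⊕ J_1(1) ⊕ J_1(1) ⊕ J_1(1)

The characteristic polynomial is
  det(x·I − A) = x^5 - 5*x^4 + 10*x^3 - 10*x^2 + 5*x - 1 = (x - 1)^5

Eigenvalues and multiplicities (the geometric multiplicity of λ is n − rank(A − λI), which equals the number of Jordan blocks for λ):
  λ = 1: algebraic multiplicity = 5, geometric multiplicity = 4

Determining the block sizes for each eigenvalue:
  λ = 1: 4 blocks summing to 5 forces exactly one block of size 2 and the rest size 1 → block sizes [2, 1, 1, 1]

Assembling the blocks gives a Jordan form
J =
  [1, 1, 0, 0, 0]
  [0, 1, 0, 0, 0]
  [0, 0, 1, 0, 0]
  [0, 0, 0, 1, 0]
  [0, 0, 0, 0, 1]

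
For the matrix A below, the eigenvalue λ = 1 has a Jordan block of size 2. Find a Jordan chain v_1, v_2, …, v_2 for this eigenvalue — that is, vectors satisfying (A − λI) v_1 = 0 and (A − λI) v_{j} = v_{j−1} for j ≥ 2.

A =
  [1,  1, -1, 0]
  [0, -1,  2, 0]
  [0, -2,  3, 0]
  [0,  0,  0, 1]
A Jordan chain for λ = 1 of length 2:
v_1 = (1, -2, -2, 0)ᵀ
v_2 = (0, 1, 0, 0)ᵀ

Let N = A − (1)·I. We want v_2 with N^2 v_2 = 0 but N^1 v_2 ≠ 0; then v_{j-1} := N · v_j for j = 2, …, 2.

Pick v_2 = (0, 1, 0, 0)ᵀ.
Then v_1 = N · v_2 = (1, -2, -2, 0)ᵀ.

Sanity check: (A − (1)·I) v_1 = (0, 0, 0, 0)ᵀ = 0. ✓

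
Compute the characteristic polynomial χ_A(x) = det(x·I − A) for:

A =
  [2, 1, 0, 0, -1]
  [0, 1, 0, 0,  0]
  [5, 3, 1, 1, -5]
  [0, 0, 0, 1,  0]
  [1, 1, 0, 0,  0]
x^5 - 5*x^4 + 10*x^3 - 10*x^2 + 5*x - 1

Expanding det(x·I − A) (e.g. by cofactor expansion or by noting that A is similar to its Jordan form J, which has the same characteristic polynomial as A) gives
  χ_A(x) = x^5 - 5*x^4 + 10*x^3 - 10*x^2 + 5*x - 1
which factors as (x - 1)^5. The eigenvalues (with algebraic multiplicities) are λ = 1 with multiplicity 5.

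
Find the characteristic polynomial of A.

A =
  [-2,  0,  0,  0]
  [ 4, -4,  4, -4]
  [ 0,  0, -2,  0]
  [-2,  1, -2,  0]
x^4 + 8*x^3 + 24*x^2 + 32*x + 16

Expanding det(x·I − A) (e.g. by cofactor expansion or by noting that A is similar to its Jordan form J, which has the same characteristic polynomial as A) gives
  χ_A(x) = x^4 + 8*x^3 + 24*x^2 + 32*x + 16
which factors as (x + 2)^4. The eigenvalues (with algebraic multiplicities) are λ = -2 with multiplicity 4.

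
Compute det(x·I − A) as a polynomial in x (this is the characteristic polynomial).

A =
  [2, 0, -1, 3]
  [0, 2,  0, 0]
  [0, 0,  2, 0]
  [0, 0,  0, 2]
x^4 - 8*x^3 + 24*x^2 - 32*x + 16

Expanding det(x·I − A) (e.g. by cofactor expansion or by noting that A is similar to its Jordan form J, which has the same characteristic polynomial as A) gives
  χ_A(x) = x^4 - 8*x^3 + 24*x^2 - 32*x + 16
which factors as (x - 2)^4. The eigenvalues (with algebraic multiplicities) are λ = 2 with multiplicity 4.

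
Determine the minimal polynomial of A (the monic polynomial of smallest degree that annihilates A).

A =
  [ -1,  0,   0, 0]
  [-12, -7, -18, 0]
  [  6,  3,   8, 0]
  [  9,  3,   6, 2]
x^2 - x - 2

The characteristic polynomial is χ_A(x) = (x - 2)^2*(x + 1)^2, so the eigenvalues are known. The minimal polynomial is
  m_A(x) = Π_λ (x − λ)^{k_λ}
where k_λ is the size of the *largest* Jordan block for λ (equivalently, the smallest k with (A − λI)^k v = 0 for every generalised eigenvector v of λ).

  λ = -1: largest Jordan block has size 1, contributing (x + 1)
  λ = 2: largest Jordan block has size 1, contributing (x − 2)

So m_A(x) = (x - 2)*(x + 1) = x^2 - x - 2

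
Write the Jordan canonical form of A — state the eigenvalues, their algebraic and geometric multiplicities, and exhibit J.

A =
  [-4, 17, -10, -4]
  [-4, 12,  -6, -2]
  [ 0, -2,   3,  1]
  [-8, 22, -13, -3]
J_2(2) ⊕ J_2(2)

The characteristic polynomial is
  det(x·I − A) = x^4 - 8*x^3 + 24*x^2 - 32*x + 16 = (x - 2)^4

Eigenvalues and multiplicities (the geometric multiplicity of λ is n − rank(A − λI), which equals the number of Jordan blocks for λ):
  λ = 2: algebraic multiplicity = 4, geometric multiplicity = 2

Determining the block sizes for each eigenvalue:
  λ = 2: with am = 4 and gm = 2, the partition is not yet determined (e.g. several partitions of 4 into 2 parts exist). Let N = A − (2)·I. Computing rank(N^1) = 2, rank(N^2) = 0; the number of blocks of size ≥ j is rank(N^{j−1}) − rank(N^j), giving [2, 2]. So we have 2 block(s) of size 2 → block sizes [2, 2]

Assembling the blocks gives a Jordan form
J =
  [2, 1, 0, 0]
  [0, 2, 0, 0]
  [0, 0, 2, 1]
  [0, 0, 0, 2]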